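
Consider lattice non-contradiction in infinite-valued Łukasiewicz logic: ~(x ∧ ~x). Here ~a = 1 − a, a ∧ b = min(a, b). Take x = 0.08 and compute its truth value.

~x = 1 − 0.08 = 0.92
x ∧ ~x = min(0.08, 0.92) = 0.08
~(x ∧ ~x) = 1 − 0.08 = 0.92
(The value 0.92 < 1 shows this instance is not satisfied; not a Ł∞-tautology — its value is 1 − min(a, 1−a).)

0.92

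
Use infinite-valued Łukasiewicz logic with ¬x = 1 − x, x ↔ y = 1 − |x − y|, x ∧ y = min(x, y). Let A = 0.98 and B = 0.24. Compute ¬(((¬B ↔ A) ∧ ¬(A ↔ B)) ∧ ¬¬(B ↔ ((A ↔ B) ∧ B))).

¬B = 1 − 0.24 = 0.76
¬B ↔ A = 1 − |0.76 − 0.98| = 1 − 0.22 = 0.78
A ↔ B = 1 − |0.98 − 0.24| = 1 − 0.74 = 0.26
¬(A ↔ B) = 1 − 0.26 = 0.74
(¬B ↔ A) ∧ ¬(A ↔ B) = min(0.78, 0.74) = 0.74
(A ↔ B) ∧ B = min(0.26, 0.24) = 0.24
B ↔ ((A ↔ B) ∧ B) = 1 − |0.24 − 0.24| = 1 − 0.00 = 1.00
¬(B ↔ ((A ↔ B) ∧ B)) = 1 − 1.00 = 0.00
¬¬(B ↔ ((A ↔ B) ∧ B)) = 1 − 0.00 = 1.00
((¬B ↔ A) ∧ ¬(A ↔ B)) ∧ ¬¬(B ↔ ((A ↔ B) ∧ B)) = min(0.74, 1.00) = 0.74
¬(((¬B ↔ A) ∧ ¬(A ↔ B)) ∧ ¬¬(B ↔ ((A ↔ B) ∧ B))) = 1 − 0.74 = 0.26

0.26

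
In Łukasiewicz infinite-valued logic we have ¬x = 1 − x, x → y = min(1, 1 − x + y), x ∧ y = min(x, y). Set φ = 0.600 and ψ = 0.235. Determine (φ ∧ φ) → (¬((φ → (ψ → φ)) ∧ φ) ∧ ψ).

0.635

φ ∧ φ = min(0.600, 0.600) = 0.600
ψ → φ = min(1, 1 − 0.235 + 0.600) = min(1, 1.365) = 1.000
φ → (ψ → φ) = min(1, 1 − 0.600 + 1.000) = min(1, 1.400) = 1.000
(φ → (ψ → φ)) ∧ φ = min(1.000, 0.600) = 0.600
¬((φ → (ψ → φ)) ∧ φ) = 1 − 0.600 = 0.400
¬((φ → (ψ → φ)) ∧ φ) ∧ ψ = min(0.400, 0.235) = 0.235
(φ ∧ φ) → (¬((φ → (ψ → φ)) ∧ φ) ∧ ψ) = min(1, 1 − 0.600 + 0.235) = min(1, 0.635) = 0.635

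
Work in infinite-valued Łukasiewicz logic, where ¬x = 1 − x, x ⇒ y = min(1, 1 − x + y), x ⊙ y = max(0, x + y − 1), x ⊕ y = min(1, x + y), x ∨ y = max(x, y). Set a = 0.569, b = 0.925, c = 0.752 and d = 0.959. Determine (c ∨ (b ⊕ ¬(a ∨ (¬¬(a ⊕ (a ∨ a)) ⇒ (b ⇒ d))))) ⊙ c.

a ∨ a = max(0.569, 0.569) = 0.569
a ⊕ (a ∨ a) = min(1, 0.569 + 0.569) = min(1, 1.138) = 1.000
¬(a ⊕ (a ∨ a)) = 1 − 1.000 = 0.000
¬¬(a ⊕ (a ∨ a)) = 1 − 0.000 = 1.000
b ⇒ d = min(1, 1 − 0.925 + 0.959) = min(1, 1.034) = 1.000
¬¬(a ⊕ (a ∨ a)) ⇒ (b ⇒ d) = min(1, 1 − 1.000 + 1.000) = min(1, 1.000) = 1.000
a ∨ (¬¬(a ⊕ (a ∨ a)) ⇒ (b ⇒ d)) = max(0.569, 1.000) = 1.000
¬(a ∨ (¬¬(a ⊕ (a ∨ a)) ⇒ (b ⇒ d))) = 1 − 1.000 = 0.000
b ⊕ ¬(a ∨ (¬¬(a ⊕ (a ∨ a)) ⇒ (b ⇒ d))) = min(1, 0.925 + 0.000) = min(1, 0.925) = 0.925
c ∨ (b ⊕ ¬(a ∨ (¬¬(a ⊕ (a ∨ a)) ⇒ (b ⇒ d)))) = max(0.752, 0.925) = 0.925
(c ∨ (b ⊕ ¬(a ∨ (¬¬(a ⊕ (a ∨ a)) ⇒ (b ⇒ d))))) ⊙ c = max(0, 0.925 + 0.752 − 1) = max(0, 0.677) = 0.677

0.677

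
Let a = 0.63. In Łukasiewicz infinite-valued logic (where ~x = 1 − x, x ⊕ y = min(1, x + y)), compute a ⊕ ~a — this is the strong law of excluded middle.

1.00

~a = 1 − 0.63 = 0.37
a ⊕ ~a = min(1, 0.63 + 0.37) = min(1, 1.00) = 1.00
(As expected: always 1 in Ł∞ since a ⊕ (1−a) = 1.)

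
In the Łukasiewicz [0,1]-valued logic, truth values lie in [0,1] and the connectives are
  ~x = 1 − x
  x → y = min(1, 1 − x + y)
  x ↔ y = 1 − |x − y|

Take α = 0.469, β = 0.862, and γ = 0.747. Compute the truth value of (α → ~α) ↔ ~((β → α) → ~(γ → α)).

~α = 1 − 0.469 = 0.531
α → ~α = min(1, 1 − 0.469 + 0.531) = min(1, 1.062) = 1.000
β → α = min(1, 1 − 0.862 + 0.469) = min(1, 0.607) = 0.607
γ → α = min(1, 1 − 0.747 + 0.469) = min(1, 0.722) = 0.722
~(γ → α) = 1 − 0.722 = 0.278
(β → α) → ~(γ → α) = min(1, 1 − 0.607 + 0.278) = min(1, 0.671) = 0.671
~((β → α) → ~(γ → α)) = 1 − 0.671 = 0.329
(α → ~α) ↔ ~((β → α) → ~(γ → α)) = 1 − |1.000 − 0.329| = 1 − 0.671 = 0.329

0.329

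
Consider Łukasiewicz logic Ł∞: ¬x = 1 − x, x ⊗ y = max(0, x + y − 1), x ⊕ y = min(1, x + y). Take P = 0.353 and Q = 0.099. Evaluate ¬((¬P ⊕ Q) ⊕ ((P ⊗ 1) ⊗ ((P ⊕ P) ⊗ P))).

0.254

¬P = 1 − 0.353 = 0.647
¬P ⊕ Q = min(1, 0.647 + 0.099) = min(1, 0.746) = 0.746
P ⊗ 1 = max(0, 0.353 + 1.000 − 1) = max(0, 0.353) = 0.353
P ⊕ P = min(1, 0.353 + 0.353) = min(1, 0.706) = 0.706
(P ⊕ P) ⊗ P = max(0, 0.706 + 0.353 − 1) = max(0, 0.059) = 0.059
(P ⊗ 1) ⊗ ((P ⊕ P) ⊗ P) = max(0, 0.353 + 0.059 − 1) = max(0, -0.588) = 0.000
(¬P ⊕ Q) ⊕ ((P ⊗ 1) ⊗ ((P ⊕ P) ⊗ P)) = min(1, 0.746 + 0.000) = min(1, 0.746) = 0.746
¬((¬P ⊕ Q) ⊕ ((P ⊗ 1) ⊗ ((P ⊕ P) ⊗ P))) = 1 − 0.746 = 0.254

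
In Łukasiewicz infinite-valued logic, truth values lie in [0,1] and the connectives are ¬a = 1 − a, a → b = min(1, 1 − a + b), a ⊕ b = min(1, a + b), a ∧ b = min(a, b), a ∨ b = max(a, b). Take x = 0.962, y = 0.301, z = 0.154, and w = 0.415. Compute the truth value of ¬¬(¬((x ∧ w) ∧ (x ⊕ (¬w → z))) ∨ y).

0.585

x ∧ w = min(0.962, 0.415) = 0.415
¬w = 1 − 0.415 = 0.585
¬w → z = min(1, 1 − 0.585 + 0.154) = min(1, 0.569) = 0.569
x ⊕ (¬w → z) = min(1, 0.962 + 0.569) = min(1, 1.531) = 1.000
(x ∧ w) ∧ (x ⊕ (¬w → z)) = min(0.415, 1.000) = 0.415
¬((x ∧ w) ∧ (x ⊕ (¬w → z))) = 1 − 0.415 = 0.585
¬((x ∧ w) ∧ (x ⊕ (¬w → z))) ∨ y = max(0.585, 0.301) = 0.585
¬(¬((x ∧ w) ∧ (x ⊕ (¬w → z))) ∨ y) = 1 − 0.585 = 0.415
¬¬(¬((x ∧ w) ∧ (x ⊕ (¬w → z))) ∨ y) = 1 − 0.415 = 0.585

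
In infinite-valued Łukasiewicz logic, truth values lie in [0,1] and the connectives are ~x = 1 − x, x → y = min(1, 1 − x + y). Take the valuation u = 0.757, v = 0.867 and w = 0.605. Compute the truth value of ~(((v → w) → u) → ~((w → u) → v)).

0.867

v → w = min(1, 1 − 0.867 + 0.605) = min(1, 0.738) = 0.738
(v → w) → u = min(1, 1 − 0.738 + 0.757) = min(1, 1.019) = 1.000
w → u = min(1, 1 − 0.605 + 0.757) = min(1, 1.152) = 1.000
(w → u) → v = min(1, 1 − 1.000 + 0.867) = min(1, 0.867) = 0.867
~((w → u) → v) = 1 − 0.867 = 0.133
((v → w) → u) → ~((w → u) → v) = min(1, 1 − 1.000 + 0.133) = min(1, 0.133) = 0.133
~(((v → w) → u) → ~((w → u) → v)) = 1 − 0.133 = 0.867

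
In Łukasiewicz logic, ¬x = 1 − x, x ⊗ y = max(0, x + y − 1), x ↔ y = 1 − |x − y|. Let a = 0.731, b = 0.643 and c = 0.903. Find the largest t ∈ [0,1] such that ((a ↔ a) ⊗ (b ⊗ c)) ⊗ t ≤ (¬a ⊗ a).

0.454

a ↔ a = 1 − |0.731 − 0.731| = 1 − 0.000 = 1.000
b ⊗ c = max(0, 0.643 + 0.903 − 1) = max(0, 0.546) = 0.546
(a ↔ a) ⊗ (b ⊗ c) = max(0, 1.000 + 0.546 − 1) = max(0, 0.546) = 0.546
So the left factor is (a ↔ a) ⊗ (b ⊗ c) = 0.546.
¬a = 1 − 0.731 = 0.269
¬a ⊗ a = max(0, 0.269 + 0.731 − 1) = max(0, 0.000) = 0.000
So the right-hand bound is ¬a ⊗ a = 0.000.
The residuum of the Łukasiewicz t-norm gives the supremum: min(1, 1 − 0.546 + 0.000).
1 − 0.546 + 0.000 = 0.454, so t = min(1, 0.454) = 0.454.
Check: 0.546 ⊗ 0.454 = max(0, 0.000) = 0.000 ≤ 0.000.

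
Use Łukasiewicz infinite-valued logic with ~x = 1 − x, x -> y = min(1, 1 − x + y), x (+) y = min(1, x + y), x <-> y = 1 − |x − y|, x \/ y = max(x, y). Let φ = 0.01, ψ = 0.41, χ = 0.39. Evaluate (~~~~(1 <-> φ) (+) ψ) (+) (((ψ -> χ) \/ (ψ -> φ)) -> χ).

1 <-> φ = 1 − |1.00 − 0.01| = 1 − 0.99 = 0.01
~(1 <-> φ) = 1 − 0.01 = 0.99
~~(1 <-> φ) = 1 − 0.99 = 0.01
~~~(1 <-> φ) = 1 − 0.01 = 0.99
~~~~(1 <-> φ) = 1 − 0.99 = 0.01
~~~~(1 <-> φ) (+) ψ = min(1, 0.01 + 0.41) = min(1, 0.42) = 0.42
ψ -> χ = min(1, 1 − 0.41 + 0.39) = min(1, 0.98) = 0.98
ψ -> φ = min(1, 1 − 0.41 + 0.01) = min(1, 0.60) = 0.60
(ψ -> χ) \/ (ψ -> φ) = max(0.98, 0.60) = 0.98
((ψ -> χ) \/ (ψ -> φ)) -> χ = min(1, 1 − 0.98 + 0.39) = min(1, 0.41) = 0.41
(~~~~(1 <-> φ) (+) ψ) (+) (((ψ -> χ) \/ (ψ -> φ)) -> χ) = min(1, 0.42 + 0.41) = min(1, 0.83) = 0.83

0.83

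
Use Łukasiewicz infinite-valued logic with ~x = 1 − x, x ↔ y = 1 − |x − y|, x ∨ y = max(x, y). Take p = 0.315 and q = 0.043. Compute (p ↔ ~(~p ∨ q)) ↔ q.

~p = 1 − 0.315 = 0.685
~p ∨ q = max(0.685, 0.043) = 0.685
~(~p ∨ q) = 1 − 0.685 = 0.315
p ↔ ~(~p ∨ q) = 1 − |0.315 − 0.315| = 1 − 0.000 = 1.000
(p ↔ ~(~p ∨ q)) ↔ q = 1 − |1.000 − 0.043| = 1 − 0.957 = 0.043

0.043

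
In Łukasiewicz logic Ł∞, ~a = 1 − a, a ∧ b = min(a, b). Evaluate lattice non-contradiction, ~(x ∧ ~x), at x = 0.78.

0.78

~x = 1 − 0.78 = 0.22
x ∧ ~x = min(0.78, 0.22) = 0.22
~(x ∧ ~x) = 1 − 0.22 = 0.78
(The value 0.78 < 1 shows this instance is not satisfied; not a Ł∞-tautology — its value is 1 − min(a, 1−a).)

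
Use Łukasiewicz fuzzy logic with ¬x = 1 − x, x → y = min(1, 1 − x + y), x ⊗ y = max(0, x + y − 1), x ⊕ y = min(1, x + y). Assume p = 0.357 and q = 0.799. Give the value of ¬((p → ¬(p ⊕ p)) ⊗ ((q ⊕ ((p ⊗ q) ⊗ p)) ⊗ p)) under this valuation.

0.915

p ⊕ p = min(1, 0.357 + 0.357) = min(1, 0.714) = 0.714
¬(p ⊕ p) = 1 − 0.714 = 0.286
p → ¬(p ⊕ p) = min(1, 1 − 0.357 + 0.286) = min(1, 0.929) = 0.929
p ⊗ q = max(0, 0.357 + 0.799 − 1) = max(0, 0.156) = 0.156
(p ⊗ q) ⊗ p = max(0, 0.156 + 0.357 − 1) = max(0, -0.487) = 0.000
q ⊕ ((p ⊗ q) ⊗ p) = min(1, 0.799 + 0.000) = min(1, 0.799) = 0.799
(q ⊕ ((p ⊗ q) ⊗ p)) ⊗ p = max(0, 0.799 + 0.357 − 1) = max(0, 0.156) = 0.156
(p → ¬(p ⊕ p)) ⊗ ((q ⊕ ((p ⊗ q) ⊗ p)) ⊗ p) = max(0, 0.929 + 0.156 − 1) = max(0, 0.085) = 0.085
¬((p → ¬(p ⊕ p)) ⊗ ((q ⊕ ((p ⊗ q) ⊗ p)) ⊗ p)) = 1 − 0.085 = 0.915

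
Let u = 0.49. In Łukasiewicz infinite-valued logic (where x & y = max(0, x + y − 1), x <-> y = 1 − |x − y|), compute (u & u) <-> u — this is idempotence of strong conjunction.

0.51

u & u = max(0, 0.49 + 0.49 − 1) = max(0, -0.02) = 0.00
(u & u) <-> u = 1 − |0.00 − 0.49| = 1 − 0.49 = 0.51
(The value 0.51 < 1 shows this instance is not satisfied; fails in Ł∞ since a ⊗ a = max(0, 2a−1) ≠ a in general.)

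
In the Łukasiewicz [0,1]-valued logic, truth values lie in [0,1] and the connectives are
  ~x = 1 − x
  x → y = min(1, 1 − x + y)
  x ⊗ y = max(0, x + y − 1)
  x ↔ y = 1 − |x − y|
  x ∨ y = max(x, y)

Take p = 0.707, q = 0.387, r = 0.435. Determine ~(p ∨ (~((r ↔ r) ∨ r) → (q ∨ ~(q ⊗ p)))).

0.000

r ↔ r = 1 − |0.435 − 0.435| = 1 − 0.000 = 1.000
(r ↔ r) ∨ r = max(1.000, 0.435) = 1.000
~((r ↔ r) ∨ r) = 1 − 1.000 = 0.000
q ⊗ p = max(0, 0.387 + 0.707 − 1) = max(0, 0.094) = 0.094
~(q ⊗ p) = 1 − 0.094 = 0.906
q ∨ ~(q ⊗ p) = max(0.387, 0.906) = 0.906
~((r ↔ r) ∨ r) → (q ∨ ~(q ⊗ p)) = min(1, 1 − 0.000 + 0.906) = min(1, 1.906) = 1.000
p ∨ (~((r ↔ r) ∨ r) → (q ∨ ~(q ⊗ p))) = max(0.707, 1.000) = 1.000
~(p ∨ (~((r ↔ r) ∨ r) → (q ∨ ~(q ⊗ p)))) = 1 − 1.000 = 0.000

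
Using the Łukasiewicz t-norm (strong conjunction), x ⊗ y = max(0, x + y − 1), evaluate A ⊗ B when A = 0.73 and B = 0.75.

0.48

A ⊗ B = max(0, 0.73 + 0.75 − 1) = max(0, 0.48) = 0.48
For comparison, the Gödel (minimum) t-norm min(x, y) would give 0.73.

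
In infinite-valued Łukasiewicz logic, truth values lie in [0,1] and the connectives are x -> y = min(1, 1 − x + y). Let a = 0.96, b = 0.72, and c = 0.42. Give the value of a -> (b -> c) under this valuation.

b -> c = min(1, 1 − 0.72 + 0.42) = min(1, 0.70) = 0.70
a -> (b -> c) = min(1, 1 − 0.96 + 0.70) = min(1, 0.74) = 0.74

0.74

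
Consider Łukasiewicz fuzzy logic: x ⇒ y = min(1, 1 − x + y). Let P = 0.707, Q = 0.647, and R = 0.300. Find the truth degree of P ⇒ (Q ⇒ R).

Q ⇒ R = min(1, 1 − 0.647 + 0.300) = min(1, 0.653) = 0.653
P ⇒ (Q ⇒ R) = min(1, 1 − 0.707 + 0.653) = min(1, 0.946) = 0.946

0.946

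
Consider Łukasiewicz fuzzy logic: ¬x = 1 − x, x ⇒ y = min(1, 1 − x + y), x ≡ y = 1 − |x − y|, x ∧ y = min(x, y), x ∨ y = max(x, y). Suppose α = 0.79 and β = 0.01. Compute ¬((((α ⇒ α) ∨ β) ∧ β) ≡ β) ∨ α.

α ⇒ α = min(1, 1 − 0.79 + 0.79) = min(1, 1.00) = 1.00
(α ⇒ α) ∨ β = max(1.00, 0.01) = 1.00
((α ⇒ α) ∨ β) ∧ β = min(1.00, 0.01) = 0.01
(((α ⇒ α) ∨ β) ∧ β) ≡ β = 1 − |0.01 − 0.01| = 1 − 0.00 = 1.00
¬((((α ⇒ α) ∨ β) ∧ β) ≡ β) = 1 − 1.00 = 0.00
¬((((α ⇒ α) ∨ β) ∧ β) ≡ β) ∨ α = max(0.00, 0.79) = 0.79

0.79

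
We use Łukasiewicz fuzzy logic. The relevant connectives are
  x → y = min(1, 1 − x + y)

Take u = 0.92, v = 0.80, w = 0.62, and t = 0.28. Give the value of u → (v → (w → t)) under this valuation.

0.94

w → t = min(1, 1 − 0.62 + 0.28) = min(1, 0.66) = 0.66
v → (w → t) = min(1, 1 − 0.80 + 0.66) = min(1, 0.86) = 0.86
u → (v → (w → t)) = min(1, 1 − 0.92 + 0.86) = min(1, 0.94) = 0.94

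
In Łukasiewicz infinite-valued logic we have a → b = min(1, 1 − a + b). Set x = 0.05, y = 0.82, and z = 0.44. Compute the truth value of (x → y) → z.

0.44

x → y = min(1, 1 − 0.05 + 0.82) = min(1, 1.77) = 1.00
(x → y) → z = min(1, 1 − 1.00 + 0.44) = min(1, 0.44) = 0.44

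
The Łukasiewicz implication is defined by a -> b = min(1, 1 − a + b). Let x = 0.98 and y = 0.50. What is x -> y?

0.52

x -> y = min(1, 1 − 0.98 + 0.50) = min(1, 0.52) = 0.52
For comparison, the Gödel implication (1 if a ≤ b else b) would give 0.50.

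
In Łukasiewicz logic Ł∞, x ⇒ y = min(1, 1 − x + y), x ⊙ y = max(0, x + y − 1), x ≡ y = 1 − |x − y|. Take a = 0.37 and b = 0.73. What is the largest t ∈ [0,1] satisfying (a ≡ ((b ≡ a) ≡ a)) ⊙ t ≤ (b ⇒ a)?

b ≡ a = 1 − |0.73 − 0.37| = 1 − 0.36 = 0.64
(b ≡ a) ≡ a = 1 − |0.64 − 0.37| = 1 − 0.27 = 0.73
a ≡ ((b ≡ a) ≡ a) = 1 − |0.37 − 0.73| = 1 − 0.36 = 0.64
So the left factor is a ≡ ((b ≡ a) ≡ a) = 0.64.
b ⇒ a = min(1, 1 − 0.73 + 0.37) = min(1, 0.64) = 0.64
So the right-hand bound is b ⇒ a = 0.64.
The residuum of the Łukasiewicz t-norm gives the supremum: min(1, 1 − 0.64 + 0.64).
1 − 0.64 + 0.64 = 1.00, so t = min(1, 1.00) = 1.00.
Check: 0.64 ⊙ 1.00 = max(0, 0.64) = 0.64 ≤ 0.64.

1.00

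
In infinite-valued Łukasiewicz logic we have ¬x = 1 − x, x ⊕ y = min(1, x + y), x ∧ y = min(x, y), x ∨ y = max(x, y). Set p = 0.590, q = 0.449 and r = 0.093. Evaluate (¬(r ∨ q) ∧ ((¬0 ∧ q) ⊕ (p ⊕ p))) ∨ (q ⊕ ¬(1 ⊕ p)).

0.551

r ∨ q = max(0.093, 0.449) = 0.449
¬(r ∨ q) = 1 − 0.449 = 0.551
¬0 = 1 − 0.000 = 1.000
¬0 ∧ q = min(1.000, 0.449) = 0.449
p ⊕ p = min(1, 0.590 + 0.590) = min(1, 1.180) = 1.000
(¬0 ∧ q) ⊕ (p ⊕ p) = min(1, 0.449 + 1.000) = min(1, 1.449) = 1.000
¬(r ∨ q) ∧ ((¬0 ∧ q) ⊕ (p ⊕ p)) = min(0.551, 1.000) = 0.551
1 ⊕ p = min(1, 1.000 + 0.590) = min(1, 1.590) = 1.000
¬(1 ⊕ p) = 1 − 1.000 = 0.000
q ⊕ ¬(1 ⊕ p) = min(1, 0.449 + 0.000) = min(1, 0.449) = 0.449
(¬(r ∨ q) ∧ ((¬0 ∧ q) ⊕ (p ⊕ p))) ∨ (q ⊕ ¬(1 ⊕ p)) = max(0.551, 0.449) = 0.551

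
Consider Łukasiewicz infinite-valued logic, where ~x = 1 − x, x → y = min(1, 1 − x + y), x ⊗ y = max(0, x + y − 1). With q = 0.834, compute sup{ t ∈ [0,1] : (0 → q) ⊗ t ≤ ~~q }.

0 → q = min(1, 1 − 0.000 + 0.834) = min(1, 1.834) = 1.000
So the left factor is 0 → q = 1.000.
~q = 1 − 0.834 = 0.166
~~q = 1 − 0.166 = 0.834
So the right-hand bound is ~~q = 0.834.
The residuum of the Łukasiewicz t-norm gives the supremum: min(1, 1 − 1.000 + 0.834).
1 − 1.000 + 0.834 = 0.834, so t = min(1, 0.834) = 0.834.
Check: 1.000 ⊗ 0.834 = max(0, 0.834) = 0.834 ≤ 0.834.

0.834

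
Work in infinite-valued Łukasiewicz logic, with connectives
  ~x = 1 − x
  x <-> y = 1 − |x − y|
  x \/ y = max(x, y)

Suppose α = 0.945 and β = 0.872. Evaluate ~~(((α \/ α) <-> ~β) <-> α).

0.238

α \/ α = max(0.945, 0.945) = 0.945
~β = 1 − 0.872 = 0.128
(α \/ α) <-> ~β = 1 − |0.945 − 0.128| = 1 − 0.817 = 0.183
((α \/ α) <-> ~β) <-> α = 1 − |0.183 − 0.945| = 1 − 0.762 = 0.238
~(((α \/ α) <-> ~β) <-> α) = 1 − 0.238 = 0.762
~~(((α \/ α) <-> ~β) <-> α) = 1 − 0.762 = 0.238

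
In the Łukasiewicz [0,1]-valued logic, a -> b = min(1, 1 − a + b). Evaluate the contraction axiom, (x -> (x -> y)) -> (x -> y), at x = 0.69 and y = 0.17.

x -> y = min(1, 1 − 0.69 + 0.17) = min(1, 0.48) = 0.48
x -> (x -> y) = min(1, 1 − 0.69 + 0.48) = min(1, 0.79) = 0.79
(x -> (x -> y)) -> (x -> y) = min(1, 1 − 0.79 + 0.48) = min(1, 0.69) = 0.69
(The value 0.69 < 1 shows this instance is not satisfied; fails in Ł∞ (the t-norm is not idempotent).)

0.69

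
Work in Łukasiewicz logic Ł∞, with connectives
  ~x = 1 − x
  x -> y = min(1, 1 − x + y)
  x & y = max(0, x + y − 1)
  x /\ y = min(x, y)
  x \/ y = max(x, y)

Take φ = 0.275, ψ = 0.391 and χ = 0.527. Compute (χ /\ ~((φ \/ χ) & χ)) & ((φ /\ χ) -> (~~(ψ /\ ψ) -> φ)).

0.527

φ \/ χ = max(0.275, 0.527) = 0.527
(φ \/ χ) & χ = max(0, 0.527 + 0.527 − 1) = max(0, 0.054) = 0.054
~((φ \/ χ) & χ) = 1 − 0.054 = 0.946
χ /\ ~((φ \/ χ) & χ) = min(0.527, 0.946) = 0.527
φ /\ χ = min(0.275, 0.527) = 0.275
ψ /\ ψ = min(0.391, 0.391) = 0.391
~(ψ /\ ψ) = 1 − 0.391 = 0.609
~~(ψ /\ ψ) = 1 − 0.609 = 0.391
~~(ψ /\ ψ) -> φ = min(1, 1 − 0.391 + 0.275) = min(1, 0.884) = 0.884
(φ /\ χ) -> (~~(ψ /\ ψ) -> φ) = min(1, 1 − 0.275 + 0.884) = min(1, 1.609) = 1.000
(χ /\ ~((φ \/ χ) & χ)) & ((φ /\ χ) -> (~~(ψ /\ ψ) -> φ)) = max(0, 0.527 + 1.000 − 1) = max(0, 0.527) = 0.527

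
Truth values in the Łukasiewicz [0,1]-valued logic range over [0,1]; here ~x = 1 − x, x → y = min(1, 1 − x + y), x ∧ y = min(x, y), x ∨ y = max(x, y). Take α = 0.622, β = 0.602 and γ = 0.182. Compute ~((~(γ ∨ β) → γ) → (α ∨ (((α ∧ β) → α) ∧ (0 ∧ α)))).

0.162

γ ∨ β = max(0.182, 0.602) = 0.602
~(γ ∨ β) = 1 − 0.602 = 0.398
~(γ ∨ β) → γ = min(1, 1 − 0.398 + 0.182) = min(1, 0.784) = 0.784
α ∧ β = min(0.622, 0.602) = 0.602
(α ∧ β) → α = min(1, 1 − 0.602 + 0.622) = min(1, 1.020) = 1.000
0 ∧ α = min(0.000, 0.622) = 0.000
((α ∧ β) → α) ∧ (0 ∧ α) = min(1.000, 0.000) = 0.000
α ∨ (((α ∧ β) → α) ∧ (0 ∧ α)) = max(0.622, 0.000) = 0.622
(~(γ ∨ β) → γ) → (α ∨ (((α ∧ β) → α) ∧ (0 ∧ α))) = min(1, 1 − 0.784 + 0.622) = min(1, 0.838) = 0.838
~((~(γ ∨ β) → γ) → (α ∨ (((α ∧ β) → α) ∧ (0 ∧ α)))) = 1 − 0.838 = 0.162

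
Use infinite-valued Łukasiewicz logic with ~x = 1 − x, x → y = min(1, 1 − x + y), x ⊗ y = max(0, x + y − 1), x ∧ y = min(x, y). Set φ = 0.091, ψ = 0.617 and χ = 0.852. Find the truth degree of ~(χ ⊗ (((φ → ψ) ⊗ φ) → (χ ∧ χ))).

φ → ψ = min(1, 1 − 0.091 + 0.617) = min(1, 1.526) = 1.000
(φ → ψ) ⊗ φ = max(0, 1.000 + 0.091 − 1) = max(0, 0.091) = 0.091
χ ∧ χ = min(0.852, 0.852) = 0.852
((φ → ψ) ⊗ φ) → (χ ∧ χ) = min(1, 1 − 0.091 + 0.852) = min(1, 1.761) = 1.000
χ ⊗ (((φ → ψ) ⊗ φ) → (χ ∧ χ)) = max(0, 0.852 + 1.000 − 1) = max(0, 0.852) = 0.852
~(χ ⊗ (((φ → ψ) ⊗ φ) → (χ ∧ χ))) = 1 − 0.852 = 0.148

0.148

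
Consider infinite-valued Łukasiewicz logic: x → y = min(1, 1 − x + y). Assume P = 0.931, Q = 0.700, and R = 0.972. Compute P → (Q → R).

Q → R = min(1, 1 − 0.700 + 0.972) = min(1, 1.272) = 1.000
P → (Q → R) = min(1, 1 − 0.931 + 1.000) = min(1, 1.069) = 1.000

1.000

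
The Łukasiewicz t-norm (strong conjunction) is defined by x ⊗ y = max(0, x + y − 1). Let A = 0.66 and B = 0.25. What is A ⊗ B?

A ⊗ B = max(0, 0.66 + 0.25 − 1) = max(0, -0.09) = 0.00
For comparison, the Gödel (minimum) t-norm min(x, y) would give 0.25.

0.00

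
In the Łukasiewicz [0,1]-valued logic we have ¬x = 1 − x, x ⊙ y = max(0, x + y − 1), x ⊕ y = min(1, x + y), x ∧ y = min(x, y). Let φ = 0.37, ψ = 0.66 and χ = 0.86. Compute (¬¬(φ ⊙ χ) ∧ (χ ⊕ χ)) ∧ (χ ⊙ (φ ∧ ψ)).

φ ⊙ χ = max(0, 0.37 + 0.86 − 1) = max(0, 0.23) = 0.23
¬(φ ⊙ χ) = 1 − 0.23 = 0.77
¬¬(φ ⊙ χ) = 1 − 0.77 = 0.23
χ ⊕ χ = min(1, 0.86 + 0.86) = min(1, 1.72) = 1.00
¬¬(φ ⊙ χ) ∧ (χ ⊕ χ) = min(0.23, 1.00) = 0.23
φ ∧ ψ = min(0.37, 0.66) = 0.37
χ ⊙ (φ ∧ ψ) = max(0, 0.86 + 0.37 − 1) = max(0, 0.23) = 0.23
(¬¬(φ ⊙ χ) ∧ (χ ⊕ χ)) ∧ (χ ⊙ (φ ∧ ψ)) = min(0.23, 0.23) = 0.23

0.23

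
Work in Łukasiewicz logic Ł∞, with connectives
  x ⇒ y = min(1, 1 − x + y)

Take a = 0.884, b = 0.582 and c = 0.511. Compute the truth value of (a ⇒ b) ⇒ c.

a ⇒ b = min(1, 1 − 0.884 + 0.582) = min(1, 0.698) = 0.698
(a ⇒ b) ⇒ c = min(1, 1 − 0.698 + 0.511) = min(1, 0.813) = 0.813

0.813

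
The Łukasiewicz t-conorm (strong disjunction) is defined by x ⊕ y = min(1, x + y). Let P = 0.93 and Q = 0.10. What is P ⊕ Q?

1.00

P ⊕ Q = min(1, 0.93 + 0.10) = min(1, 1.03) = 1.00
For comparison, the Gödel t-conorm max(x, y) would give 0.93.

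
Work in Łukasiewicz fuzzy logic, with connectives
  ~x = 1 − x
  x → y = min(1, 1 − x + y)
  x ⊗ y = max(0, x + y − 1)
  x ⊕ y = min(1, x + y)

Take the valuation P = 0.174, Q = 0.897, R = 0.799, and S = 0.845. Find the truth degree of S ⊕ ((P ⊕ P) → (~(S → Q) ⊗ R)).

P ⊕ P = min(1, 0.174 + 0.174) = min(1, 0.348) = 0.348
S → Q = min(1, 1 − 0.845 + 0.897) = min(1, 1.052) = 1.000
~(S → Q) = 1 − 1.000 = 0.000
~(S → Q) ⊗ R = max(0, 0.000 + 0.799 − 1) = max(0, -0.201) = 0.000
(P ⊕ P) → (~(S → Q) ⊗ R) = min(1, 1 − 0.348 + 0.000) = min(1, 0.652) = 0.652
S ⊕ ((P ⊕ P) → (~(S → Q) ⊗ R)) = min(1, 0.845 + 0.652) = min(1, 1.497) = 1.000

1.000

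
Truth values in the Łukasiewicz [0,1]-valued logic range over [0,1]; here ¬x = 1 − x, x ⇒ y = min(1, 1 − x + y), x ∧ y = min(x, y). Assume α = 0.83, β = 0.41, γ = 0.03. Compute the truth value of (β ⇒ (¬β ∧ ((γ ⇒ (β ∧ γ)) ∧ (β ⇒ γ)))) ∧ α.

0.83

¬β = 1 − 0.41 = 0.59
β ∧ γ = min(0.41, 0.03) = 0.03
γ ⇒ (β ∧ γ) = min(1, 1 − 0.03 + 0.03) = min(1, 1.00) = 1.00
β ⇒ γ = min(1, 1 − 0.41 + 0.03) = min(1, 0.62) = 0.62
(γ ⇒ (β ∧ γ)) ∧ (β ⇒ γ) = min(1.00, 0.62) = 0.62
¬β ∧ ((γ ⇒ (β ∧ γ)) ∧ (β ⇒ γ)) = min(0.59, 0.62) = 0.59
β ⇒ (¬β ∧ ((γ ⇒ (β ∧ γ)) ∧ (β ⇒ γ))) = min(1, 1 − 0.41 + 0.59) = min(1, 1.18) = 1.00
(β ⇒ (¬β ∧ ((γ ⇒ (β ∧ γ)) ∧ (β ⇒ γ)))) ∧ α = min(1.00, 0.83) = 0.83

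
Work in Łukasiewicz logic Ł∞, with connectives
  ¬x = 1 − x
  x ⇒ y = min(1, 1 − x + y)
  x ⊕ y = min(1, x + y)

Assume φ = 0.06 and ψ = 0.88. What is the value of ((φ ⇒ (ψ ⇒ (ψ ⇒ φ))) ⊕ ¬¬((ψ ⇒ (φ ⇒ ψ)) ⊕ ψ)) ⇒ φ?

0.06

ψ ⇒ φ = min(1, 1 − 0.88 + 0.06) = min(1, 0.18) = 0.18
ψ ⇒ (ψ ⇒ φ) = min(1, 1 − 0.88 + 0.18) = min(1, 0.30) = 0.30
φ ⇒ (ψ ⇒ (ψ ⇒ φ)) = min(1, 1 − 0.06 + 0.30) = min(1, 1.24) = 1.00
φ ⇒ ψ = min(1, 1 − 0.06 + 0.88) = min(1, 1.82) = 1.00
ψ ⇒ (φ ⇒ ψ) = min(1, 1 − 0.88 + 1.00) = min(1, 1.12) = 1.00
(ψ ⇒ (φ ⇒ ψ)) ⊕ ψ = min(1, 1.00 + 0.88) = min(1, 1.88) = 1.00
¬((ψ ⇒ (φ ⇒ ψ)) ⊕ ψ) = 1 − 1.00 = 0.00
¬¬((ψ ⇒ (φ ⇒ ψ)) ⊕ ψ) = 1 − 0.00 = 1.00
(φ ⇒ (ψ ⇒ (ψ ⇒ φ))) ⊕ ¬¬((ψ ⇒ (φ ⇒ ψ)) ⊕ ψ) = min(1, 1.00 + 1.00) = min(1, 2.00) = 1.00
((φ ⇒ (ψ ⇒ (ψ ⇒ φ))) ⊕ ¬¬((ψ ⇒ (φ ⇒ ψ)) ⊕ ψ)) ⇒ φ = min(1, 1 − 1.00 + 0.06) = min(1, 0.06) = 0.06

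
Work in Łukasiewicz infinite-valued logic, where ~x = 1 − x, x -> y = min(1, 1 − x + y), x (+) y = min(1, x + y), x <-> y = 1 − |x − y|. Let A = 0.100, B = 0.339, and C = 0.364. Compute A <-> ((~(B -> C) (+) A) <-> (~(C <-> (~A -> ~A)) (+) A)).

0.736

B -> C = min(1, 1 − 0.339 + 0.364) = min(1, 1.025) = 1.000
~(B -> C) = 1 − 1.000 = 0.000
~(B -> C) (+) A = min(1, 0.000 + 0.100) = min(1, 0.100) = 0.100
~A = 1 − 0.100 = 0.900
~A -> ~A = min(1, 1 − 0.900 + 0.900) = min(1, 1.000) = 1.000
C <-> (~A -> ~A) = 1 − |0.364 − 1.000| = 1 − 0.636 = 0.364
~(C <-> (~A -> ~A)) = 1 − 0.364 = 0.636
~(C <-> (~A -> ~A)) (+) A = min(1, 0.636 + 0.100) = min(1, 0.736) = 0.736
(~(B -> C) (+) A) <-> (~(C <-> (~A -> ~A)) (+) A) = 1 − |0.100 − 0.736| = 1 − 0.636 = 0.364
A <-> ((~(B -> C) (+) A) <-> (~(C <-> (~A -> ~A)) (+) A)) = 1 − |0.100 − 0.364| = 1 − 0.264 = 0.736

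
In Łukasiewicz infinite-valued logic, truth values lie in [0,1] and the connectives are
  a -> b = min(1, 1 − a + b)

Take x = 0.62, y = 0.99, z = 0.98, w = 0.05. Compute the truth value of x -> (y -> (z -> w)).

z -> w = min(1, 1 − 0.98 + 0.05) = min(1, 0.07) = 0.07
y -> (z -> w) = min(1, 1 − 0.99 + 0.07) = min(1, 0.08) = 0.08
x -> (y -> (z -> w)) = min(1, 1 − 0.62 + 0.08) = min(1, 0.46) = 0.46

0.46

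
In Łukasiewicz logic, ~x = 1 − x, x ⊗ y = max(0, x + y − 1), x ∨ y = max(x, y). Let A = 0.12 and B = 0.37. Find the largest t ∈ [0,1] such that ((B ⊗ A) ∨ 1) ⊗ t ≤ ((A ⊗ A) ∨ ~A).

B ⊗ A = max(0, 0.37 + 0.12 − 1) = max(0, -0.51) = 0.00
(B ⊗ A) ∨ 1 = max(0.00, 1.00) = 1.00
So the left factor is (B ⊗ A) ∨ 1 = 1.00.
A ⊗ A = max(0, 0.12 + 0.12 − 1) = max(0, -0.76) = 0.00
~A = 1 − 0.12 = 0.88
(A ⊗ A) ∨ ~A = max(0.00, 0.88) = 0.88
So the right-hand bound is (A ⊗ A) ∨ ~A = 0.88.
The residuum of the Łukasiewicz t-norm gives the supremum: min(1, 1 − 1.00 + 0.88).
1 − 1.00 + 0.88 = 0.88, so t = min(1, 0.88) = 0.88.
Check: 1.00 ⊗ 0.88 = max(0, 0.88) = 0.88 ≤ 0.88.

0.88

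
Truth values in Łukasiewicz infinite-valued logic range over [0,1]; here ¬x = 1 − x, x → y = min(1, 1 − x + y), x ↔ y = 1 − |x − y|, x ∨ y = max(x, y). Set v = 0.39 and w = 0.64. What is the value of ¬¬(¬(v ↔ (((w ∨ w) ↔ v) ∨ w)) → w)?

1.00

w ∨ w = max(0.64, 0.64) = 0.64
(w ∨ w) ↔ v = 1 − |0.64 − 0.39| = 1 − 0.25 = 0.75
((w ∨ w) ↔ v) ∨ w = max(0.75, 0.64) = 0.75
v ↔ (((w ∨ w) ↔ v) ∨ w) = 1 − |0.39 − 0.75| = 1 − 0.36 = 0.64
¬(v ↔ (((w ∨ w) ↔ v) ∨ w)) = 1 − 0.64 = 0.36
¬(v ↔ (((w ∨ w) ↔ v) ∨ w)) → w = min(1, 1 − 0.36 + 0.64) = min(1, 1.28) = 1.00
¬(¬(v ↔ (((w ∨ w) ↔ v) ∨ w)) → w) = 1 − 1.00 = 0.00
¬¬(¬(v ↔ (((w ∨ w) ↔ v) ∨ w)) → w) = 1 − 0.00 = 1.00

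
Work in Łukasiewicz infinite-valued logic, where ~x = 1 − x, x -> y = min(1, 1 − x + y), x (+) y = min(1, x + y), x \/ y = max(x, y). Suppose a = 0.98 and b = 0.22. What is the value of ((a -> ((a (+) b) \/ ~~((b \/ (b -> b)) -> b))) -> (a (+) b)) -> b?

0.22

a (+) b = min(1, 0.98 + 0.22) = min(1, 1.20) = 1.00
b -> b = min(1, 1 − 0.22 + 0.22) = min(1, 1.00) = 1.00
b \/ (b -> b) = max(0.22, 1.00) = 1.00
(b \/ (b -> b)) -> b = min(1, 1 − 1.00 + 0.22) = min(1, 0.22) = 0.22
~((b \/ (b -> b)) -> b) = 1 − 0.22 = 0.78
~~((b \/ (b -> b)) -> b) = 1 − 0.78 = 0.22
(a (+) b) \/ ~~((b \/ (b -> b)) -> b) = max(1.00, 0.22) = 1.00
a -> ((a (+) b) \/ ~~((b \/ (b -> b)) -> b)) = min(1, 1 − 0.98 + 1.00) = min(1, 1.02) = 1.00
(a -> ((a (+) b) \/ ~~((b \/ (b -> b)) -> b))) -> (a (+) b) = min(1, 1 − 1.00 + 1.00) = min(1, 1.00) = 1.00
((a -> ((a (+) b) \/ ~~((b \/ (b -> b)) -> b))) -> (a (+) b)) -> b = min(1, 1 − 1.00 + 0.22) = min(1, 0.22) = 0.22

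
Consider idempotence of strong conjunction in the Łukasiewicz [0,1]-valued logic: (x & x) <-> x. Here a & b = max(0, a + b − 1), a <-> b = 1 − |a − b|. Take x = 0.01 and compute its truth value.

0.99

x & x = max(0, 0.01 + 0.01 − 1) = max(0, -0.98) = 0.00
(x & x) <-> x = 1 − |0.00 − 0.01| = 1 − 0.01 = 0.99
(The value 0.99 < 1 shows this instance is not satisfied; fails in Ł∞ since a ⊗ a = max(0, 2a−1) ≠ a in general.)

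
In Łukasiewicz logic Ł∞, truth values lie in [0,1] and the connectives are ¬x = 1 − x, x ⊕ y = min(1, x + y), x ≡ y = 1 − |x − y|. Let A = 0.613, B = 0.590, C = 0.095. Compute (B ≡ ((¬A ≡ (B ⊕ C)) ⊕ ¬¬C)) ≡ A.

¬A = 1 − 0.613 = 0.387
B ⊕ C = min(1, 0.590 + 0.095) = min(1, 0.685) = 0.685
¬A ≡ (B ⊕ C) = 1 − |0.387 − 0.685| = 1 − 0.298 = 0.702
¬C = 1 − 0.095 = 0.905
¬¬C = 1 − 0.905 = 0.095
(¬A ≡ (B ⊕ C)) ⊕ ¬¬C = min(1, 0.702 + 0.095) = min(1, 0.797) = 0.797
B ≡ ((¬A ≡ (B ⊕ C)) ⊕ ¬¬C) = 1 − |0.590 − 0.797| = 1 − 0.207 = 0.793
(B ≡ ((¬A ≡ (B ⊕ C)) ⊕ ¬¬C)) ≡ A = 1 − |0.793 − 0.613| = 1 − 0.180 = 0.820

0.820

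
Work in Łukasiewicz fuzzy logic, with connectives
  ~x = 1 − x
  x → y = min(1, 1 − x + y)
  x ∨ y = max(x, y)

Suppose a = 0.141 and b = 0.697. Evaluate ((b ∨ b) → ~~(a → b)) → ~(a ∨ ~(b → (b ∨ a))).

b ∨ b = max(0.697, 0.697) = 0.697
a → b = min(1, 1 − 0.141 + 0.697) = min(1, 1.556) = 1.000
~(a → b) = 1 − 1.000 = 0.000
~~(a → b) = 1 − 0.000 = 1.000
(b ∨ b) → ~~(a → b) = min(1, 1 − 0.697 + 1.000) = min(1, 1.303) = 1.000
b ∨ a = max(0.697, 0.141) = 0.697
b → (b ∨ a) = min(1, 1 − 0.697 + 0.697) = min(1, 1.000) = 1.000
~(b → (b ∨ a)) = 1 − 1.000 = 0.000
a ∨ ~(b → (b ∨ a)) = max(0.141, 0.000) = 0.141
~(a ∨ ~(b → (b ∨ a))) = 1 − 0.141 = 0.859
((b ∨ b) → ~~(a → b)) → ~(a ∨ ~(b → (b ∨ a))) = min(1, 1 − 1.000 + 0.859) = min(1, 0.859) = 0.859

0.859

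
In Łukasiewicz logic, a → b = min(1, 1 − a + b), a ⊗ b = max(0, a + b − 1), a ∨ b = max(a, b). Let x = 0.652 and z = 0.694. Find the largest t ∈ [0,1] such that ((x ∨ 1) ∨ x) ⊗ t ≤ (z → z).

1.000

x ∨ 1 = max(0.652, 1.000) = 1.000
(x ∨ 1) ∨ x = max(1.000, 0.652) = 1.000
So the left factor is (x ∨ 1) ∨ x = 1.000.
z → z = min(1, 1 − 0.694 + 0.694) = min(1, 1.000) = 1.000
So the right-hand bound is z → z = 1.000.
The residuum of the Łukasiewicz t-norm gives the supremum: min(1, 1 − 1.000 + 1.000).
1 − 1.000 + 1.000 = 1.000, so t = min(1, 1.000) = 1.000.
Check: 1.000 ⊗ 1.000 = max(0, 1.000) = 1.000 ≤ 1.000.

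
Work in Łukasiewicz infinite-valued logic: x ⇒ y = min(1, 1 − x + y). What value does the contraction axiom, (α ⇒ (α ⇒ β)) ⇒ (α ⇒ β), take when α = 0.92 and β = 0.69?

α ⇒ β = min(1, 1 − 0.92 + 0.69) = min(1, 0.77) = 0.77
α ⇒ (α ⇒ β) = min(1, 1 − 0.92 + 0.77) = min(1, 0.85) = 0.85
(α ⇒ (α ⇒ β)) ⇒ (α ⇒ β) = min(1, 1 − 0.85 + 0.77) = min(1, 0.92) = 0.92
(The value 0.92 < 1 shows this instance is not satisfied; fails in Ł∞ (the t-norm is not idempotent).)

0.92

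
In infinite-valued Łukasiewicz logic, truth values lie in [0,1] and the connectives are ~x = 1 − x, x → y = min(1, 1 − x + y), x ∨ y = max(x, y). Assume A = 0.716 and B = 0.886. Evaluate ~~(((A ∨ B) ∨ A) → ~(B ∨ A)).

0.228

A ∨ B = max(0.716, 0.886) = 0.886
(A ∨ B) ∨ A = max(0.886, 0.716) = 0.886
B ∨ A = max(0.886, 0.716) = 0.886
~(B ∨ A) = 1 − 0.886 = 0.114
((A ∨ B) ∨ A) → ~(B ∨ A) = min(1, 1 − 0.886 + 0.114) = min(1, 0.228) = 0.228
~(((A ∨ B) ∨ A) → ~(B ∨ A)) = 1 − 0.228 = 0.772
~~(((A ∨ B) ∨ A) → ~(B ∨ A)) = 1 − 0.772 = 0.228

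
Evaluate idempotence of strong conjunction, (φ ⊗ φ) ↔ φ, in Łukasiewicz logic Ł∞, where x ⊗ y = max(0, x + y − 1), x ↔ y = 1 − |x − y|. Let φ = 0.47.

0.53

φ ⊗ φ = max(0, 0.47 + 0.47 − 1) = max(0, -0.06) = 0.00
(φ ⊗ φ) ↔ φ = 1 − |0.00 − 0.47| = 1 − 0.47 = 0.53
(The value 0.53 < 1 shows this instance is not satisfied; fails in Ł∞ since a ⊗ a = max(0, 2a−1) ≠ a in general.)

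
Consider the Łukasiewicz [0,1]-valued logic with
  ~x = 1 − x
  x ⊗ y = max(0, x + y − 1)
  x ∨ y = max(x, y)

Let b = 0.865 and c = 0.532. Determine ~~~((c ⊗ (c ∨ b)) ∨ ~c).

0.532

c ∨ b = max(0.532, 0.865) = 0.865
c ⊗ (c ∨ b) = max(0, 0.532 + 0.865 − 1) = max(0, 0.397) = 0.397
~c = 1 − 0.532 = 0.468
(c ⊗ (c ∨ b)) ∨ ~c = max(0.397, 0.468) = 0.468
~((c ⊗ (c ∨ b)) ∨ ~c) = 1 − 0.468 = 0.532
~~((c ⊗ (c ∨ b)) ∨ ~c) = 1 − 0.532 = 0.468
~~~((c ⊗ (c ∨ b)) ∨ ~c) = 1 − 0.468 = 0.532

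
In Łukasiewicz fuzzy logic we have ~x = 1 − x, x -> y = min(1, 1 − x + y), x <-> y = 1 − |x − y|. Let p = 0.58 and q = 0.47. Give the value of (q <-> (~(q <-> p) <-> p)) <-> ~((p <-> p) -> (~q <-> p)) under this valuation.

q <-> p = 1 − |0.47 − 0.58| = 1 − 0.11 = 0.89
~(q <-> p) = 1 − 0.89 = 0.11
~(q <-> p) <-> p = 1 − |0.11 − 0.58| = 1 − 0.47 = 0.53
q <-> (~(q <-> p) <-> p) = 1 − |0.47 − 0.53| = 1 − 0.06 = 0.94
p <-> p = 1 − |0.58 − 0.58| = 1 − 0.00 = 1.00
~q = 1 − 0.47 = 0.53
~q <-> p = 1 − |0.53 − 0.58| = 1 − 0.05 = 0.95
(p <-> p) -> (~q <-> p) = min(1, 1 − 1.00 + 0.95) = min(1, 0.95) = 0.95
~((p <-> p) -> (~q <-> p)) = 1 − 0.95 = 0.05
(q <-> (~(q <-> p) <-> p)) <-> ~((p <-> p) -> (~q <-> p)) = 1 − |0.94 − 0.05| = 1 − 0.89 = 0.11

0.11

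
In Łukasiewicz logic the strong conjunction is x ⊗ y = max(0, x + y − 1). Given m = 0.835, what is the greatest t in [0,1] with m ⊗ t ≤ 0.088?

0.253

The residuum of the Łukasiewicz t-norm gives the supremum: min(1, 1 − 0.835 + 0.088).
1 − 0.835 + 0.088 = 0.253, so t = min(1, 0.253) = 0.253.
Check: 0.835 ⊗ 0.253 = max(0, 0.088) = 0.088 ≤ 0.088.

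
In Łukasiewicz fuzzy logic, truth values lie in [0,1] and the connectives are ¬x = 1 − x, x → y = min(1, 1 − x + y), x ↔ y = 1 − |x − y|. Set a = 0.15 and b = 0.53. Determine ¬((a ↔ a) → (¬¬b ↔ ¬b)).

0.06

a ↔ a = 1 − |0.15 − 0.15| = 1 − 0.00 = 1.00
¬b = 1 − 0.53 = 0.47
¬¬b = 1 − 0.47 = 0.53
¬¬b ↔ ¬b = 1 − |0.53 − 0.47| = 1 − 0.06 = 0.94
(a ↔ a) → (¬¬b ↔ ¬b) = min(1, 1 − 1.00 + 0.94) = min(1, 0.94) = 0.94
¬((a ↔ a) → (¬¬b ↔ ¬b)) = 1 − 0.94 = 0.06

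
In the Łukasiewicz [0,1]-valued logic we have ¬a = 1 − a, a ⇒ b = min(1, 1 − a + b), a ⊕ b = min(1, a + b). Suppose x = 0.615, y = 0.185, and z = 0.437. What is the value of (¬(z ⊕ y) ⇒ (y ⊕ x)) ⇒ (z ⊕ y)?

z ⊕ y = min(1, 0.437 + 0.185) = min(1, 0.622) = 0.622
¬(z ⊕ y) = 1 − 0.622 = 0.378
y ⊕ x = min(1, 0.185 + 0.615) = min(1, 0.800) = 0.800
¬(z ⊕ y) ⇒ (y ⊕ x) = min(1, 1 − 0.378 + 0.800) = min(1, 1.422) = 1.000
(¬(z ⊕ y) ⇒ (y ⊕ x)) ⇒ (z ⊕ y) = min(1, 1 − 1.000 + 0.622) = min(1, 0.622) = 0.622

0.622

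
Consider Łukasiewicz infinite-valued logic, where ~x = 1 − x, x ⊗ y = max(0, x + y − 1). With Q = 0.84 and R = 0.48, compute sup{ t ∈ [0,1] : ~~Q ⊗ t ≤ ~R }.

0.68

~Q = 1 − 0.84 = 0.16
~~Q = 1 − 0.16 = 0.84
So the left factor is ~~Q = 0.84.
~R = 1 − 0.48 = 0.52
So the right-hand bound is ~R = 0.52.
The residuum of the Łukasiewicz t-norm gives the supremum: min(1, 1 − 0.84 + 0.52).
1 − 0.84 + 0.52 = 0.68, so t = min(1, 0.68) = 0.68.
Check: 0.84 ⊗ 0.68 = max(0, 0.52) = 0.52 ≤ 0.52.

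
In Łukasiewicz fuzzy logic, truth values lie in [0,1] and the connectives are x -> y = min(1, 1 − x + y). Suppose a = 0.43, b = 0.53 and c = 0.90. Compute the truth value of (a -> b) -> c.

0.90

a -> b = min(1, 1 − 0.43 + 0.53) = min(1, 1.10) = 1.00
(a -> b) -> c = min(1, 1 − 1.00 + 0.90) = min(1, 0.90) = 0.90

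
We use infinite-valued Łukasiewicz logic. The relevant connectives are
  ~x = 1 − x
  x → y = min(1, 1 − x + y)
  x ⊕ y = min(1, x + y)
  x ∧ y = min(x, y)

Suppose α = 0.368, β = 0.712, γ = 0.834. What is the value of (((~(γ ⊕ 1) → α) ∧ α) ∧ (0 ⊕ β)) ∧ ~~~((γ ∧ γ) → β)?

0.122

γ ⊕ 1 = min(1, 0.834 + 1.000) = min(1, 1.834) = 1.000
~(γ ⊕ 1) = 1 − 1.000 = 0.000
~(γ ⊕ 1) → α = min(1, 1 − 0.000 + 0.368) = min(1, 1.368) = 1.000
(~(γ ⊕ 1) → α) ∧ α = min(1.000, 0.368) = 0.368
0 ⊕ β = min(1, 0.000 + 0.712) = min(1, 0.712) = 0.712
((~(γ ⊕ 1) → α) ∧ α) ∧ (0 ⊕ β) = min(0.368, 0.712) = 0.368
γ ∧ γ = min(0.834, 0.834) = 0.834
(γ ∧ γ) → β = min(1, 1 − 0.834 + 0.712) = min(1, 0.878) = 0.878
~((γ ∧ γ) → β) = 1 − 0.878 = 0.122
~~((γ ∧ γ) → β) = 1 − 0.122 = 0.878
~~~((γ ∧ γ) → β) = 1 − 0.878 = 0.122
(((~(γ ⊕ 1) → α) ∧ α) ∧ (0 ⊕ β)) ∧ ~~~((γ ∧ γ) → β) = min(0.368, 0.122) = 0.122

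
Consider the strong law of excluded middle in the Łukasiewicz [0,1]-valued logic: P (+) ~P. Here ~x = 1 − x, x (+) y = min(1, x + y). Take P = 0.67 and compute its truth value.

~P = 1 − 0.67 = 0.33
P (+) ~P = min(1, 0.67 + 0.33) = min(1, 1.00) = 1.00
(As expected: always 1 in Ł∞ since a ⊕ (1−a) = 1.)

1.00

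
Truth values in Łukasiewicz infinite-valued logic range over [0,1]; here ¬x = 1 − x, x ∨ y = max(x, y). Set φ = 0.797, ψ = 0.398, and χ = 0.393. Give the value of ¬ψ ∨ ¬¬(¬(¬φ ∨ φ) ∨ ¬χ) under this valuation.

0.607

¬ψ = 1 − 0.398 = 0.602
¬φ = 1 − 0.797 = 0.203
¬φ ∨ φ = max(0.203, 0.797) = 0.797
¬(¬φ ∨ φ) = 1 − 0.797 = 0.203
¬χ = 1 − 0.393 = 0.607
¬(¬φ ∨ φ) ∨ ¬χ = max(0.203, 0.607) = 0.607
¬(¬(¬φ ∨ φ) ∨ ¬χ) = 1 − 0.607 = 0.393
¬¬(¬(¬φ ∨ φ) ∨ ¬χ) = 1 − 0.393 = 0.607
¬ψ ∨ ¬¬(¬(¬φ ∨ φ) ∨ ¬χ) = max(0.602, 0.607) = 0.607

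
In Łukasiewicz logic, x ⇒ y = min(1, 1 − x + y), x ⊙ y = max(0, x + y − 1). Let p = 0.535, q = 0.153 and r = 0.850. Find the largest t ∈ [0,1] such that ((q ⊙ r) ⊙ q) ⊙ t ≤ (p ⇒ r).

1.000

q ⊙ r = max(0, 0.153 + 0.850 − 1) = max(0, 0.003) = 0.003
(q ⊙ r) ⊙ q = max(0, 0.003 + 0.153 − 1) = max(0, -0.844) = 0.000
So the left factor is (q ⊙ r) ⊙ q = 0.000.
p ⇒ r = min(1, 1 − 0.535 + 0.850) = min(1, 1.315) = 1.000
So the right-hand bound is p ⇒ r = 1.000.
The residuum of the Łukasiewicz t-norm gives the supremum: min(1, 1 − 0.000 + 1.000).
1 − 0.000 + 1.000 = 2.000, so t = min(1, 2.000) = 1.000.
Check: 0.000 ⊙ 1.000 = max(0, 0.000) = 0.000 ≤ 1.000.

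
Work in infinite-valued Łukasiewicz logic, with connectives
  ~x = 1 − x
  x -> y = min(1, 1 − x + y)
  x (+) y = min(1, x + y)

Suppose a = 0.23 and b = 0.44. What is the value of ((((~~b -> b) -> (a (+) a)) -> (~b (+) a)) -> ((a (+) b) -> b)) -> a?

~b = 1 − 0.44 = 0.56
~~b = 1 − 0.56 = 0.44
~~b -> b = min(1, 1 − 0.44 + 0.44) = min(1, 1.00) = 1.00
a (+) a = min(1, 0.23 + 0.23) = min(1, 0.46) = 0.46
(~~b -> b) -> (a (+) a) = min(1, 1 − 1.00 + 0.46) = min(1, 0.46) = 0.46
~b (+) a = min(1, 0.56 + 0.23) = min(1, 0.79) = 0.79
((~~b -> b) -> (a (+) a)) -> (~b (+) a) = min(1, 1 − 0.46 + 0.79) = min(1, 1.33) = 1.00
a (+) b = min(1, 0.23 + 0.44) = min(1, 0.67) = 0.67
(a (+) b) -> b = min(1, 1 − 0.67 + 0.44) = min(1, 0.77) = 0.77
(((~~b -> b) -> (a (+) a)) -> (~b (+) a)) -> ((a (+) b) -> b) = min(1, 1 − 1.00 + 0.77) = min(1, 0.77) = 0.77
((((~~b -> b) -> (a (+) a)) -> (~b (+) a)) -> ((a (+) b) -> b)) -> a = min(1, 1 − 0.77 + 0.23) = min(1, 0.46) = 0.46

0.46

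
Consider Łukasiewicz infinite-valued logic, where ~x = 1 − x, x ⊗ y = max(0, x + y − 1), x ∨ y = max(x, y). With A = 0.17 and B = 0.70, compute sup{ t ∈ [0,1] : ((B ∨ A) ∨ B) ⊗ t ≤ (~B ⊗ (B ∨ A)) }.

B ∨ A = max(0.70, 0.17) = 0.70
(B ∨ A) ∨ B = max(0.70, 0.70) = 0.70
So the left factor is (B ∨ A) ∨ B = 0.70.
~B = 1 − 0.70 = 0.30
~B ⊗ (B ∨ A) = max(0, 0.30 + 0.70 − 1) = max(0, 0.00) = 0.00
So the right-hand bound is ~B ⊗ (B ∨ A) = 0.00.
The residuum of the Łukasiewicz t-norm gives the supremum: min(1, 1 − 0.70 + 0.00).
1 − 0.70 + 0.00 = 0.30, so t = min(1, 0.30) = 0.30.
Check: 0.70 ⊗ 0.30 = max(0, 0.00) = 0.00 ≤ 0.00.

0.30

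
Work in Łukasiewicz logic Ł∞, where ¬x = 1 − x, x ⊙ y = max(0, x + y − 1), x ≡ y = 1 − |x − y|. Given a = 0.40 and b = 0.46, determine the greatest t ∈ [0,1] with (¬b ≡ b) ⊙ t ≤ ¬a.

0.68

¬b = 1 − 0.46 = 0.54
¬b ≡ b = 1 − |0.54 − 0.46| = 1 − 0.08 = 0.92
So the left factor is ¬b ≡ b = 0.92.
¬a = 1 − 0.40 = 0.60
So the right-hand bound is ¬a = 0.60.
The residuum of the Łukasiewicz t-norm gives the supremum: min(1, 1 − 0.92 + 0.60).
1 − 0.92 + 0.60 = 0.68, so t = min(1, 0.68) = 0.68.
Check: 0.92 ⊙ 0.68 = max(0, 0.60) = 0.60 ≤ 0.60.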